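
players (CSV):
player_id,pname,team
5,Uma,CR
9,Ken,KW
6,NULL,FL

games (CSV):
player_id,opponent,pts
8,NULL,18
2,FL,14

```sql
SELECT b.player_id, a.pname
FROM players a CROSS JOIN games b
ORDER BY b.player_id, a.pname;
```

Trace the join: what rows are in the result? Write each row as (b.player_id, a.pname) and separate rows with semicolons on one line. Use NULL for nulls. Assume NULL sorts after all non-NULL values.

(2, Ken); (2, Uma); (2, NULL); (8, Ken); (8, Uma); (8, NULL)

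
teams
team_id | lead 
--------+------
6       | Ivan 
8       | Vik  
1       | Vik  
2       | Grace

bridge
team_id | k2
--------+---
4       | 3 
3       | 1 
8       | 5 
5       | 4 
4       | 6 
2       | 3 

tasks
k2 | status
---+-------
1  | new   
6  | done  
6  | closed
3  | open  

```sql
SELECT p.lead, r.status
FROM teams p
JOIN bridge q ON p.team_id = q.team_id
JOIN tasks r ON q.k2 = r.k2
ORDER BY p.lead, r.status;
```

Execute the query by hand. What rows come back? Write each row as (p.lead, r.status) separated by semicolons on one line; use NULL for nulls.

(Grace, open)

Step 1 — p INNER JOIN q on team_id → 2 row(s).
Then INNER JOIN `tasks r` on k2: keep only rows whose q.k2 appears in r.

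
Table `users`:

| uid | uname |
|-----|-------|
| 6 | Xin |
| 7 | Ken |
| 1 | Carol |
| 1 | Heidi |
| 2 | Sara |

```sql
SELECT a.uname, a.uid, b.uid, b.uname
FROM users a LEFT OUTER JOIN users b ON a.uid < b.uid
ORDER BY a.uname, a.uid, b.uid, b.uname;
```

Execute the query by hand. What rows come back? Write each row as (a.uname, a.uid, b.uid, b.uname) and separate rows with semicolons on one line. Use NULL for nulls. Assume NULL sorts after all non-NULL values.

(Carol, 1, 2, Sara); (Carol, 1, 6, Xin); (Carol, 1, 7, Ken); (Heidi, 1, 2, Sara); (Heidi, 1, 6, Xin); (Heidi, 1, 7, Ken); (Ken, 7, NULL, NULL); (Sara, 2, 6, Xin); (Sara, 2, 7, Ken); (Xin, 6, 7, Ken)

LEFT JOIN keeps every row from `users a`; unmatched rows get NULL for `users b`'s columns.
Matching on a.uid < b.uid.
- a row (uid=6): matches 1 b row(s) → 1 output row(s).
- a row (uid=7): no match → kept, b columns NULL.
- a row (uid=1): matches 3 b row(s) → 3 output row(s).
- a row (uid=1): matches 3 b row(s) → 3 output row(s).
- a row (uid=2): matches 2 b row(s) → 2 output row(s).
After projecting and ordering:
a.uname | a.uid | b.uid | b.uname
Carol | 1 | 2 | Sara
Carol | 1 | 6 | Xin
Carol | 1 | 7 | Ken
Heidi | 1 | 2 | Sara
Heidi | 1 | 6 | Xin
Heidi | 1 | 7 | Ken
Ken | 7 | NULL | NULL
Sara | 2 | 6 | Xin
Sara | 2 | 7 | Ken
Xin | 6 | 7 | Ken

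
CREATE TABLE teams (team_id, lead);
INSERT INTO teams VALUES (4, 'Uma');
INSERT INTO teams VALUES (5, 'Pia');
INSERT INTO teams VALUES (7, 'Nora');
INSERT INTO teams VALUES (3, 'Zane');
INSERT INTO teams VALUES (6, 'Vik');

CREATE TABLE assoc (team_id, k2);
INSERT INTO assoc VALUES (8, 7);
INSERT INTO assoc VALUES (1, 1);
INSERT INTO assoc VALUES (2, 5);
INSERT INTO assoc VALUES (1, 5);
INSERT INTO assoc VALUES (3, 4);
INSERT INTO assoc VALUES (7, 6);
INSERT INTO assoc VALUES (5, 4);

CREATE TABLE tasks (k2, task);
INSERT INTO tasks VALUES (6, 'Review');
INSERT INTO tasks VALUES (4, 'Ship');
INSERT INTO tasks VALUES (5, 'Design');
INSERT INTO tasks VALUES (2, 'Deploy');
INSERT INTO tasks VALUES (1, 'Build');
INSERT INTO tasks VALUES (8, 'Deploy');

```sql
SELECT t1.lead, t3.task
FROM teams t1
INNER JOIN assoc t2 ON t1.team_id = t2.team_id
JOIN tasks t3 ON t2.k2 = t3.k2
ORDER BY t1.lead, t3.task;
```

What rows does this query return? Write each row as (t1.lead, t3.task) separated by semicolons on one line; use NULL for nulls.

Step 1 — t1 INNER JOIN t2 on team_id → 3 row(s).
Then INNER JOIN `tasks t3` on k2: keep only rows whose t2.k2 appears in t3.

(Nora, Review); (Pia, Ship); (Zane, Ship)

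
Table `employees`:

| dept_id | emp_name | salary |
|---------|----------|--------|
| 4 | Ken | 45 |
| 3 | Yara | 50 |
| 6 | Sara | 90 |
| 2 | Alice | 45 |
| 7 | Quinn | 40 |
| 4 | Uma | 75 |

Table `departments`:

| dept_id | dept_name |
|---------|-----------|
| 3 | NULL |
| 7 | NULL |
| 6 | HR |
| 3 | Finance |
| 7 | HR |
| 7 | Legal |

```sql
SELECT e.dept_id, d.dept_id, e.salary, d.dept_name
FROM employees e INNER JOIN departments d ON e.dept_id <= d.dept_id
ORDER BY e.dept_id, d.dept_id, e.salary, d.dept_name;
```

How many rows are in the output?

INNER JOIN keeps only pairs where the ON condition holds.
Matching on e.dept_id <= d.dept_id.
- dept_id=4: 4 matching d row(s), so 4 row(s) emitted.
- dept_id=3: 6 matching d row(s), so 6 row(s) emitted.
- dept_id=6: 4 matching d row(s), so 4 row(s) emitted.
- dept_id=2: 6 matching d row(s), so 6 row(s) emitted.
- dept_id=7: 3 matching d row(s), so 3 row(s) emitted.
- dept_id=4: 4 matching d row(s), so 4 row(s) emitted.
Total: 27 rows.

27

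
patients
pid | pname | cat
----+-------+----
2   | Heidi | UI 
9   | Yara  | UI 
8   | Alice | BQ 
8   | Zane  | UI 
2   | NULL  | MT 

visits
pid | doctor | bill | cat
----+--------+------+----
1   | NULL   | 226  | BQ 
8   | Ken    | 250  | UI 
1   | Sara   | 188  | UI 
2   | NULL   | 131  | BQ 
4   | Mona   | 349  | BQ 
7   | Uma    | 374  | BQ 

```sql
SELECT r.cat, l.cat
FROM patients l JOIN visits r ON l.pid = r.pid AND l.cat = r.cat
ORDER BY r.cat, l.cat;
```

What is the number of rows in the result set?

1

INNER JOIN keeps only pairs where the ON condition holds.
Matching on l.pid = r.pid AND l.cat = r.cat.
Matched pairs: 1.
Total: 1 rows.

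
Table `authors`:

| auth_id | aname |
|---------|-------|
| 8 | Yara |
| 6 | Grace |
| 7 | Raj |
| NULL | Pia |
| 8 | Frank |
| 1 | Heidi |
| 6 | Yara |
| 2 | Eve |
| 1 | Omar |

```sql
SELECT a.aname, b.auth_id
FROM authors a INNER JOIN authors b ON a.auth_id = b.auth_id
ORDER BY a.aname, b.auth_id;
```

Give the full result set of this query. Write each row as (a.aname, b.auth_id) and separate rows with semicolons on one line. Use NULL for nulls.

INNER JOIN keeps only pairs where the ON condition holds.
Matching on a.auth_id = b.auth_id. A NULL in a compared column never satisfies the condition.
- a (auth_id=8) pairs with 2 row(s) of b.
- a (auth_id=6) pairs with 2 row(s) of b.
- a (auth_id=7) pairs with 1 row(s) of b.
- a (auth_id=NULL) has no partner → excluded.
- a (auth_id=8) pairs with 2 row(s) of b.
- a (auth_id=1) pairs with 2 row(s) of b.
- a (auth_id=6) pairs with 2 row(s) of b.
- a (auth_id=2) pairs with 1 row(s) of b.
- a (auth_id=1) pairs with 2 row(s) of b.

(Eve, 2); (Frank, 8); (Frank, 8); (Grace, 6); (Grace, 6); (Heidi, 1); (Heidi, 1); (Omar, 1); (Omar, 1); (Raj, 7); (Yara, 6); (Yara, 6); (Yara, 8); (Yara, 8)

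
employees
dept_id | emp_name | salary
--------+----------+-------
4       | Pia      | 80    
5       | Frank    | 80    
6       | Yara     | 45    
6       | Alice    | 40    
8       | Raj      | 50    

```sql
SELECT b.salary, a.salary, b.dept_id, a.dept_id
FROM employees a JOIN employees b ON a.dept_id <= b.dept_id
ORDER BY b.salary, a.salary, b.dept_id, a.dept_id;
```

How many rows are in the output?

INNER JOIN keeps only pairs where the ON condition holds.
Matching on a.dept_id <= b.dept_id.
- a (dept_id=4) pairs with 5 row(s) of b.
- a (dept_id=5) pairs with 4 row(s) of b.
- a (dept_id=6) pairs with 3 row(s) of b.
- a (dept_id=6) pairs with 3 row(s) of b.
- a (dept_id=8) pairs with 1 row(s) of b.
Total: 16 rows.

16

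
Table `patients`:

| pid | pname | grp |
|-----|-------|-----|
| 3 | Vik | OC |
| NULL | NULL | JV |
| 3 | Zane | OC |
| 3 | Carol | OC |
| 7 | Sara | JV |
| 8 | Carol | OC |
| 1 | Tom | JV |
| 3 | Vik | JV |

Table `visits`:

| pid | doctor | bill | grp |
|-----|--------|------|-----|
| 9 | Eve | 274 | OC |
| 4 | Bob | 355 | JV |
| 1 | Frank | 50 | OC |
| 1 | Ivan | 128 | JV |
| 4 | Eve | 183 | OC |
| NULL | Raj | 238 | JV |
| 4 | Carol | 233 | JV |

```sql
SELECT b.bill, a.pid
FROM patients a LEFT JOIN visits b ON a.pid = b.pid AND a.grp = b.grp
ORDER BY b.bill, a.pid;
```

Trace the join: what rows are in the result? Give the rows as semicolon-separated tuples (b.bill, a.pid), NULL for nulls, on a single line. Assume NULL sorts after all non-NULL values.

(128, 1); (NULL, 3); (NULL, 3); (NULL, 3); (NULL, 3); (NULL, 7); (NULL, 8); (NULL, NULL)

LEFT JOIN keeps every row from `patients`; unmatched rows get NULL for `visits`'s columns.
Matching on a.pid = b.pid AND a.grp = b.grp. A NULL in a compared column never satisfies the condition.
- a[0] pid=3, grp=OC → no match; kept with NULLs on the b side.
- a[1] pid=NULL, grp=JV → no match; kept with NULLs on the b side.
- a[2] pid=3, grp=OC → no match; kept with NULLs on the b side.
- a[3] pid=3, grp=OC → no match; kept with NULLs on the b side.
- a[4] pid=7, grp=JV → no match; kept with NULLs on the b side.
- a[5] pid=8, grp=OC → no match; kept with NULLs on the b side.
- a[6] pid=1, grp=JV → 1 match(es) in b → 1 row(s).
- a[7] pid=3, grp=JV → no match; kept with NULLs on the b side.
After projecting and ordering:
b.bill | a.pid
128 | 1
NULL | 3
NULL | 3
NULL | 3
NULL | 3
NULL | 7
NULL | 8
NULL | NULL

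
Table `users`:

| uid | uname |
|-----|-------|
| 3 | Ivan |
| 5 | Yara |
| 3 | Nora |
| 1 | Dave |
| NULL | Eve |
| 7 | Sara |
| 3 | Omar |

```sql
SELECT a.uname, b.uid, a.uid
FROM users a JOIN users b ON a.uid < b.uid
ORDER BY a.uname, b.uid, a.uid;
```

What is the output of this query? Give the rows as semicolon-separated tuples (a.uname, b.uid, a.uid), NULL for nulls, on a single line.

(Dave, 3, 1); (Dave, 3, 1); (Dave, 3, 1); (Dave, 5, 1); (Dave, 7, 1); (Ivan, 5, 3); (Ivan, 7, 3); (Nora, 5, 3); (Nora, 7, 3); (Omar, 5, 3); (Omar, 7, 3); (Yara, 7, 5)

INNER JOIN keeps only pairs where the ON condition holds.
Matching on a.uid < b.uid. A NULL in a compared column never satisfies the condition.
Matched pairs: 12.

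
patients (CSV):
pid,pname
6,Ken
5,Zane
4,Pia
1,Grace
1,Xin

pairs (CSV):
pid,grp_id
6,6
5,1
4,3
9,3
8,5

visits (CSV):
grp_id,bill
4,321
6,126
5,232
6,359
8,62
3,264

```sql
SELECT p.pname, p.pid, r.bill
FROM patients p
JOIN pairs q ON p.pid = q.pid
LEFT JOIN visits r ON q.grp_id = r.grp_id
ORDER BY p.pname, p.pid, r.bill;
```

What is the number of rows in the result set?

4

Step 1 — p INNER JOIN q on pid → 3 row(s).
Then LEFT JOIN `visits r` on grp_id: each of those 3 rows is kept; rows whose q.grp_id has no match in r get NULL for r's columns.
Result: 4 row(s).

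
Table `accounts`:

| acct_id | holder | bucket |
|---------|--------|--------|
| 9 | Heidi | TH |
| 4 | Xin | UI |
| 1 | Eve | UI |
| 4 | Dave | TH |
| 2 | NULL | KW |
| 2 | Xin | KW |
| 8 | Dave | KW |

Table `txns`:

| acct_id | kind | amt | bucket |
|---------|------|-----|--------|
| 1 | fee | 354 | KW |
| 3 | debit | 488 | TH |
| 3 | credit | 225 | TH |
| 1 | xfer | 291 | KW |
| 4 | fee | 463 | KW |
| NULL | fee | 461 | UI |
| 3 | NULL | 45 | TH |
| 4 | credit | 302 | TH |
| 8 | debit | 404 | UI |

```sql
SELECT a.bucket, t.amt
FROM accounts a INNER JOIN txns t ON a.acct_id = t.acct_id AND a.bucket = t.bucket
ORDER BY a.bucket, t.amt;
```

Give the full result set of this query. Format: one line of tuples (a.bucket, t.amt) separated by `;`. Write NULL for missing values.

(TH, 302)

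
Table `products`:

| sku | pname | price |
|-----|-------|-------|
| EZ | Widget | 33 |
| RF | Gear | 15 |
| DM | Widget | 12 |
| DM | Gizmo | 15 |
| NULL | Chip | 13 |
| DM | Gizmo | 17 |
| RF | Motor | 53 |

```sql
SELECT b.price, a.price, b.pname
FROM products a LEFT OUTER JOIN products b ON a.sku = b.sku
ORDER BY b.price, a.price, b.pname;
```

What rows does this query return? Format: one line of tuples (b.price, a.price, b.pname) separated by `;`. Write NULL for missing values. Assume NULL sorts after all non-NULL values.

(12, 12, Widget); (12, 15, Widget); (12, 17, Widget); (15, 12, Gizmo); (15, 15, Gear); (15, 15, Gizmo); (15, 17, Gizmo); (15, 53, Gear); (17, 12, Gizmo); (17, 15, Gizmo); (17, 17, Gizmo); (33, 33, Widget); (53, 15, Motor); (53, 53, Motor); (NULL, 13, NULL)

LEFT JOIN keeps every row from `products a`; unmatched rows get NULL for `products b`'s columns.
Matching on a.sku = b.sku. A NULL in a compared column never satisfies the condition.
Matched pairs: 14; unmatched a rows kept: 1.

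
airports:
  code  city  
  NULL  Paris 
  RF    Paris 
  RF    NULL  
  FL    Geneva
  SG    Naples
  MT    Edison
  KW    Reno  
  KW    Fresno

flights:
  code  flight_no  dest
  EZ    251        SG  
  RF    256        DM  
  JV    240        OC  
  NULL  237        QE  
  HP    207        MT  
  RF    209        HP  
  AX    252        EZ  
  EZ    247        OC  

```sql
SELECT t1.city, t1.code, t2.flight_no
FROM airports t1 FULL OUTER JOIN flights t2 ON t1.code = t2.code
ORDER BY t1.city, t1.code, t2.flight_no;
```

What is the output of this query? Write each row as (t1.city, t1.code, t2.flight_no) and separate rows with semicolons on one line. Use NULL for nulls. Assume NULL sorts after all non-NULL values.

FULL OUTER JOIN keeps every row from both sides; unmatched rows get NULL for the other side's columns.
Matching on t1.code = t2.code. A NULL in a compared column never satisfies the condition.
- t1[0] code=NULL → no match; kept with NULLs on the t2 side.
- t1[1] code=RF → 2 match(es) in t2 → 2 row(s).
- t1[2] code=RF → 2 match(es) in t2 → 2 row(s).
- t1[3] code=FL → no match; kept with NULLs on the t2 side.
- t1[4] code=SG → no match; kept with NULLs on the t2 side.
- t1[5] code=MT → no match; kept with NULLs on the t2 side.
- t1[6] code=KW → no match; kept with NULLs on the t2 side.
- t1[7] code=KW → no match; kept with NULLs on the t2 side.
- 6 row(s) from t2 found no t1 partner → padded with NULL.

(Edison, MT, NULL); (Fresno, KW, NULL); (Geneva, FL, NULL); (Naples, SG, NULL); (Paris, RF, 209); (Paris, RF, 256); (Paris, NULL, NULL); (Reno, KW, NULL); (NULL, RF, 209); (NULL, RF, 256); (NULL, NULL, 207); (NULL, NULL, 237); (NULL, NULL, 240); (NULL, NULL, 247); (NULL, NULL, 251); (NULL, NULL, 252)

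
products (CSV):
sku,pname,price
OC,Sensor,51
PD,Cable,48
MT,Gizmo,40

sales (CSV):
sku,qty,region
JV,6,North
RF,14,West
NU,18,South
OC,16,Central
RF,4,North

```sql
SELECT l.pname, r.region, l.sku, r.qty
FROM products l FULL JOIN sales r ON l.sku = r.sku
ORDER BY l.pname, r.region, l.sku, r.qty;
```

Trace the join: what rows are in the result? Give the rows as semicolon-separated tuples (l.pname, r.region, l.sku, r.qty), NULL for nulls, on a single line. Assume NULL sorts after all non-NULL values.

(Cable, NULL, PD, NULL); (Gizmo, NULL, MT, NULL); (Sensor, Central, OC, 16); (NULL, North, NULL, 4); (NULL, North, NULL, 6); (NULL, South, NULL, 18); (NULL, West, NULL, 14)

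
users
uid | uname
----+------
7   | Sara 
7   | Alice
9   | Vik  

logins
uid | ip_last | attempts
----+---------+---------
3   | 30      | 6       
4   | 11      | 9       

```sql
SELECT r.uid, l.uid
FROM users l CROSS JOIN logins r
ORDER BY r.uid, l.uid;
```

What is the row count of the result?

CROSS JOIN pairs every row of `users` with every row of `logins`: 3 × 2 = 6 rows.

6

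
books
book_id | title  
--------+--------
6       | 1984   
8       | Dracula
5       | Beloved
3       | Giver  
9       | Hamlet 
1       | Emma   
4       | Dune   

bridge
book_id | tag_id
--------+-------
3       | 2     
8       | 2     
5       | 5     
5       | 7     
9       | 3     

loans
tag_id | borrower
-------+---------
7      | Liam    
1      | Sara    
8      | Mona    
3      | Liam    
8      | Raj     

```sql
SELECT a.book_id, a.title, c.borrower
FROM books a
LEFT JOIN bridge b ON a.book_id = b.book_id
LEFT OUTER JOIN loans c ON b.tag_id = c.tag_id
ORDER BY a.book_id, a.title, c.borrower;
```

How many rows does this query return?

Evaluate left to right. First `books a LEFT JOIN bridge b` on book_id: 8 row(s).
Then LEFT JOIN `loans c` on tag_id: each of those 8 rows is kept; rows whose b.tag_id has no match in c get NULL for c's columns.
Result: 8 row(s).

8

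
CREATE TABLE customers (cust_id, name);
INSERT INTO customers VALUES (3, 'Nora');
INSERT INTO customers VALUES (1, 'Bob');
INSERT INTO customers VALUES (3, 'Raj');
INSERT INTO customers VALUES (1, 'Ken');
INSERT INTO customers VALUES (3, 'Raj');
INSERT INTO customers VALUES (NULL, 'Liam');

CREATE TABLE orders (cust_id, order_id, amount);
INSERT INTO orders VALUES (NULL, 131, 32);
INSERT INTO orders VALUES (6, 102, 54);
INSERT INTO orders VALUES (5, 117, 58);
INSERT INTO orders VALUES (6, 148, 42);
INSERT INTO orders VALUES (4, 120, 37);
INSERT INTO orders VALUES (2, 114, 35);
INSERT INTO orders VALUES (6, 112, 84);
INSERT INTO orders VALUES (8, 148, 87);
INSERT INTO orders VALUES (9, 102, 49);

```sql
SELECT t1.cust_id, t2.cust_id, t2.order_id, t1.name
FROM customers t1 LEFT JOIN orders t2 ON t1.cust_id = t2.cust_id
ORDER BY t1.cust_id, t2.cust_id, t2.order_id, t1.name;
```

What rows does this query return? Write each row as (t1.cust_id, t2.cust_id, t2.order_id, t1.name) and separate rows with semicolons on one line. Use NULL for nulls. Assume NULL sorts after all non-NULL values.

(1, NULL, NULL, Bob); (1, NULL, NULL, Ken); (3, NULL, NULL, Nora); (3, NULL, NULL, Raj); (3, NULL, NULL, Raj); (NULL, NULL, NULL, Liam)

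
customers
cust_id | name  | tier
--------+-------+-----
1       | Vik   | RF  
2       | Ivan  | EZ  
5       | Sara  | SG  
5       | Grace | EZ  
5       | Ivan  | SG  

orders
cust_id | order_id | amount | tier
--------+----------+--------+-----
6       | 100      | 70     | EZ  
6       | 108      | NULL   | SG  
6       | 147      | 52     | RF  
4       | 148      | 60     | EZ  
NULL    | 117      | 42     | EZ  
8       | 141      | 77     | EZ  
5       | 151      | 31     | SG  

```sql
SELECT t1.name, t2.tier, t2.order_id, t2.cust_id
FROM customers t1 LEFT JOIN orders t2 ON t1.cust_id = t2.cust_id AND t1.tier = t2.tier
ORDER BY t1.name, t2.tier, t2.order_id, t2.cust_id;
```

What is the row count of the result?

LEFT JOIN keeps every row from `customers`; unmatched rows get NULL for `orders`'s columns.
Matching on t1.cust_id = t2.cust_id AND t1.tier = t2.tier. A NULL in a compared column never satisfies the condition.
- cust_id=1, tier=RF: no t2 row matches, row kept with t2 columns NULL.
- cust_id=2, tier=EZ: no t2 row matches, row kept with t2 columns NULL.
- cust_id=5, tier=SG: 1 matching t2 row(s), so 1 row(s) emitted.
- cust_id=5, tier=EZ: no t2 row matches, row kept with t2 columns NULL.
- cust_id=5, tier=SG: 1 matching t2 row(s), so 1 row(s) emitted.
Total: 2 matched + 3 padded = 5 rows.

5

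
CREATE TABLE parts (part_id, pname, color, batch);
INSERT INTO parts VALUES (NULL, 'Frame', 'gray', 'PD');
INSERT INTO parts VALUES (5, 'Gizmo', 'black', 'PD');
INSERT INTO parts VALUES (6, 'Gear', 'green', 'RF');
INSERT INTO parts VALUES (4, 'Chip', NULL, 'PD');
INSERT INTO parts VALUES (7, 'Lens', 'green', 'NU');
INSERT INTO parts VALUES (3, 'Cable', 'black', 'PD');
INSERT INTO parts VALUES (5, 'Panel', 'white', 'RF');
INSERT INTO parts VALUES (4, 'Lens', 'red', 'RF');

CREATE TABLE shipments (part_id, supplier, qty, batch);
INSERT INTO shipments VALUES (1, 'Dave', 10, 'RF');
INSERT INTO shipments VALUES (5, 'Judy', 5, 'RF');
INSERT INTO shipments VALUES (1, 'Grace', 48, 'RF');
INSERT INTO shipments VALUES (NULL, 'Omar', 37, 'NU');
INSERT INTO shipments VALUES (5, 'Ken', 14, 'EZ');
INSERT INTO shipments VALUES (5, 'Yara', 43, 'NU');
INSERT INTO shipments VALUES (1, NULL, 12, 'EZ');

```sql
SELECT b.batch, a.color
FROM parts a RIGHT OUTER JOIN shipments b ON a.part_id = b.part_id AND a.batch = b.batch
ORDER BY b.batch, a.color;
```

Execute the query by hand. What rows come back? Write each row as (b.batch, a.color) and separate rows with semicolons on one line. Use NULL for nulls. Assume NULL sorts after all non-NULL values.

RIGHT JOIN keeps every row from `shipments`; unmatched rows get NULL for `parts`'s columns.
Matching on a.part_id = b.part_id AND a.batch = b.batch. A NULL in a compared column never satisfies the condition.
- a (part_id=NULL, batch=PD) has no partner in b.
- a (part_id=5, batch=PD) has no partner in b.
- a (part_id=6, batch=RF) has no partner in b.
- a (part_id=4, batch=PD) has no partner in b.
- a (part_id=7, batch=NU) has no partner in b.
- a (part_id=3, batch=PD) has no partner in b.
- a (part_id=5, batch=RF) pairs with 1 row(s) of b.
- a (part_id=4, batch=RF) has no partner in b.
- 6 b row(s) had no a match → kept, a columns NULL.
After projecting and ordering:
b.batch | a.color
EZ | NULL
EZ | NULL
NU | NULL
NU | NULL
RF | white
RF | NULL
RF | NULL

(EZ, NULL); (EZ, NULL); (NU, NULL); (NU, NULL); (RF, white); (RF, NULL); (RF, NULL)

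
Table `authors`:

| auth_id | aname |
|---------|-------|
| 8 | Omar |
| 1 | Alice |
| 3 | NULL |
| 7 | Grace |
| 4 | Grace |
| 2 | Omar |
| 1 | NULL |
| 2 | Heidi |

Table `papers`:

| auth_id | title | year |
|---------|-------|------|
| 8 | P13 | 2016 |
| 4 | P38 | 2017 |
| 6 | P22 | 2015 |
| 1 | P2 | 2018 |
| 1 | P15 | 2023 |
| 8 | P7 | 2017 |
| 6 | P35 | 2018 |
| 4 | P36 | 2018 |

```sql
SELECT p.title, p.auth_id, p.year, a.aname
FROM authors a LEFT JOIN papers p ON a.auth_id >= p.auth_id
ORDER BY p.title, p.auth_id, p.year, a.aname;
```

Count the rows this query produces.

28

LEFT JOIN keeps every row from `authors`; unmatched rows get NULL for `papers`'s columns.
Matching on a.auth_id >= p.auth_id.
- auth_id=8: 8 matching p row(s), so 8 row(s) emitted.
- auth_id=1: 2 matching p row(s), so 2 row(s) emitted.
- auth_id=3: 2 matching p row(s), so 2 row(s) emitted.
- auth_id=7: 6 matching p row(s), so 6 row(s) emitted.
- auth_id=4: 4 matching p row(s), so 4 row(s) emitted.
- auth_id=2: 2 matching p row(s), so 2 row(s) emitted.
- auth_id=1: 2 matching p row(s), so 2 row(s) emitted.
- auth_id=2: 2 matching p row(s), so 2 row(s) emitted.
Total: 28 rows.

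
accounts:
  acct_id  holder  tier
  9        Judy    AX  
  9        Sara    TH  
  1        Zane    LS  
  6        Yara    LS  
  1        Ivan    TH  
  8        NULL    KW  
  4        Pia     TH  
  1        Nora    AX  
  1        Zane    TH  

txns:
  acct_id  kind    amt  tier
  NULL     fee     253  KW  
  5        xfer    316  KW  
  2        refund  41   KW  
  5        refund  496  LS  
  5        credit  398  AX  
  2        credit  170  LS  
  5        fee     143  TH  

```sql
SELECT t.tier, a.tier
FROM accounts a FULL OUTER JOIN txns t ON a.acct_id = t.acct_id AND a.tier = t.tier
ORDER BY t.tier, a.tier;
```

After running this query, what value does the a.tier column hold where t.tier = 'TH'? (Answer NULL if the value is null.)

FULL OUTER JOIN keeps every row from both sides; unmatched rows get NULL for the other side's columns.
Matching on a.acct_id = t.acct_id AND a.tier = t.tier. A NULL in a compared column never satisfies the condition.
- a[0] acct_id=9, tier=AX → no match; kept with NULLs on the t side.
- a[1] acct_id=9, tier=TH → no match; kept with NULLs on the t side.
- a[2] acct_id=1, tier=LS → no match; kept with NULLs on the t side.
- a[3] acct_id=6, tier=LS → no match; kept with NULLs on the t side.
- a[4] acct_id=1, tier=TH → no match; kept with NULLs on the t side.
- a[5] acct_id=8, tier=KW → no match; kept with NULLs on the t side.
- a[6] acct_id=4, tier=TH → no match; kept with NULLs on the t side.
- a[7] acct_id=1, tier=AX → no match; kept with NULLs on the t side.
- a[8] acct_id=1, tier=TH → no match; kept with NULLs on the t side.
- plus 7 unmatched t row(s), each kept with NULL a columns.

NULL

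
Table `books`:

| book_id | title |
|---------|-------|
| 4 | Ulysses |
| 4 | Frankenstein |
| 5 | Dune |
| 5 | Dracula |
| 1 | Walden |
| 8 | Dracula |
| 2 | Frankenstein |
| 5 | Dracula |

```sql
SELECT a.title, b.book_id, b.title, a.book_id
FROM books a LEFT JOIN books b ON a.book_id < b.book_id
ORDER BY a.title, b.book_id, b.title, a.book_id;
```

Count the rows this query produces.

25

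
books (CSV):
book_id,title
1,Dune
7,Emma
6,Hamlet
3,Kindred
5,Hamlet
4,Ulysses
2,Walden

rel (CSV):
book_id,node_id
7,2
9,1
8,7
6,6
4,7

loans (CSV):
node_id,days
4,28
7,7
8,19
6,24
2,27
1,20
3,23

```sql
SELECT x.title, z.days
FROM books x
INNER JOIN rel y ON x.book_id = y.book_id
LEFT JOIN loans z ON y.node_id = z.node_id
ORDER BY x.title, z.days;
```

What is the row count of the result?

3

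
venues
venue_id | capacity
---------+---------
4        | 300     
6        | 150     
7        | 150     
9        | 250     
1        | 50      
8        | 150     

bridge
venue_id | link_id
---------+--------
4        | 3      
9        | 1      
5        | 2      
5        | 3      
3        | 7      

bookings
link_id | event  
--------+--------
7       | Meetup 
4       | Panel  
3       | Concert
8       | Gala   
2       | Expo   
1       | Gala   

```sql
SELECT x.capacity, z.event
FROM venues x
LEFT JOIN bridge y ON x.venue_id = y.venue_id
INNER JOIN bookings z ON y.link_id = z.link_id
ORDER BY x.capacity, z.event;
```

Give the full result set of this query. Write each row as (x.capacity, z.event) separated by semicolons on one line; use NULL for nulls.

(250, Gala); (300, Concert)

Evaluate left to right. First `venues x LEFT JOIN bridge y` on venue_id: 6 row(s).
Then INNER JOIN `bookings z` on link_id: keep only rows whose y.link_id appears in z.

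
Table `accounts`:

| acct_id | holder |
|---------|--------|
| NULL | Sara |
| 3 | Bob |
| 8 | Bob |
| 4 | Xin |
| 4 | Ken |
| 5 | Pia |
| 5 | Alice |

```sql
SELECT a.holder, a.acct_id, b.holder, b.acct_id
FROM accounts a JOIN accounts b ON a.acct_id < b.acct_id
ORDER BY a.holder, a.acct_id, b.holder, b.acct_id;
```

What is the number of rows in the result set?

INNER JOIN keeps only pairs where the ON condition holds.
Matching on a.acct_id < b.acct_id. A NULL in a compared column never satisfies the condition.
- a row (acct_id=NULL): no match → dropped.
- a row (acct_id=3): matches 5 b row(s) → 5 output row(s).
- a row (acct_id=8): no match → dropped.
- a row (acct_id=4): matches 3 b row(s) → 3 output row(s).
- a row (acct_id=4): matches 3 b row(s) → 3 output row(s).
- a row (acct_id=5): matches 1 b row(s) → 1 output row(s).
- a row (acct_id=5): matches 1 b row(s) → 1 output row(s).
Total: 13 rows.

13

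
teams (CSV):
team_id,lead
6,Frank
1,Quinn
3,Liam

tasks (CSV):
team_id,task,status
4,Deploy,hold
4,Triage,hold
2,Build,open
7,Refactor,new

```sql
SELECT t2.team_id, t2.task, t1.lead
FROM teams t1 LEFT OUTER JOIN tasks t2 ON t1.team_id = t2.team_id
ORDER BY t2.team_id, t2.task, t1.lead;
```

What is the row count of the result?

3

LEFT JOIN keeps every row from `teams`; unmatched rows get NULL for `tasks`'s columns.
Matching on t1.team_id = t2.team_id.
- t1 row (team_id=6): no match → kept, t2 columns NULL.
- t1 row (team_id=1): no match → kept, t2 columns NULL.
- t1 row (team_id=3): no match → kept, t2 columns NULL.
Total: 0 matched + 3 padded = 3 rows.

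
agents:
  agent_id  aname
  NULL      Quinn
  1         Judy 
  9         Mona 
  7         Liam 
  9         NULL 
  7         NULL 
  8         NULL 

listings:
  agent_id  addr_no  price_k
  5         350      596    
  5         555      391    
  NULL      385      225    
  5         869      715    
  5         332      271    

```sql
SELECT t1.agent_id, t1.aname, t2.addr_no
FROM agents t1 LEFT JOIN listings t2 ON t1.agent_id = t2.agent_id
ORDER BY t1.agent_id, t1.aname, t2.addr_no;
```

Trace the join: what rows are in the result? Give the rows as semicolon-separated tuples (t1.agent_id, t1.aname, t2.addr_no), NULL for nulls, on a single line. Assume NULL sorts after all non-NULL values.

(1, Judy, NULL); (7, Liam, NULL); (7, NULL, NULL); (8, NULL, NULL); (9, Mona, NULL); (9, NULL, NULL); (NULL, Quinn, NULL)

LEFT JOIN keeps every row from `agents`; unmatched rows get NULL for `listings`'s columns.
Matching on t1.agent_id = t2.agent_id. A NULL in a compared column never satisfies the condition.
- t1 (agent_id=NULL) has no partner → padded with NULL.
- t1 (agent_id=1) has no partner → padded with NULL.
- t1 (agent_id=9) has no partner → padded with NULL.
- t1 (agent_id=7) has no partner → padded with NULL.
- t1 (agent_id=9) has no partner → padded with NULL.
- t1 (agent_id=7) has no partner → padded with NULL.
- t1 (agent_id=8) has no partner → padded with NULL.
After projecting and ordering:
t1.agent_id | t1.aname | t2.addr_no
1 | Judy | NULL
7 | Liam | NULL
7 | NULL | NULL
8 | NULL | NULL
9 | Mona | NULL
9 | NULL | NULL
NULL | Quinn | NULL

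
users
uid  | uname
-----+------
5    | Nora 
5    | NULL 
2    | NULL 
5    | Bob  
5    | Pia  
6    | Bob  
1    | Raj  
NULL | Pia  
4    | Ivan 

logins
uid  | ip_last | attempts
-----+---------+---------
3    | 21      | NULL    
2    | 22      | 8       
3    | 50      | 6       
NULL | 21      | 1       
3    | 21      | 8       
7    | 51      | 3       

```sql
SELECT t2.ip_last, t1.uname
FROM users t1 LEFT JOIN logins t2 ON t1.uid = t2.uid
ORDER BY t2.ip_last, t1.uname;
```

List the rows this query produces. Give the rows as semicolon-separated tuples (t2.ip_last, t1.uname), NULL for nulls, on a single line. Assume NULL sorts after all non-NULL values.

LEFT JOIN keeps every row from `users`; unmatched rows get NULL for `logins`'s columns.
Matching on t1.uid = t2.uid. A NULL in a compared column never satisfies the condition.
Matched pairs: 1; unmatched t1 rows kept: 8.

(22, NULL); (NULL, Bob); (NULL, Bob); (NULL, Ivan); (NULL, Nora); (NULL, Pia); (NULL, Pia); (NULL, Raj); (NULL, NULL)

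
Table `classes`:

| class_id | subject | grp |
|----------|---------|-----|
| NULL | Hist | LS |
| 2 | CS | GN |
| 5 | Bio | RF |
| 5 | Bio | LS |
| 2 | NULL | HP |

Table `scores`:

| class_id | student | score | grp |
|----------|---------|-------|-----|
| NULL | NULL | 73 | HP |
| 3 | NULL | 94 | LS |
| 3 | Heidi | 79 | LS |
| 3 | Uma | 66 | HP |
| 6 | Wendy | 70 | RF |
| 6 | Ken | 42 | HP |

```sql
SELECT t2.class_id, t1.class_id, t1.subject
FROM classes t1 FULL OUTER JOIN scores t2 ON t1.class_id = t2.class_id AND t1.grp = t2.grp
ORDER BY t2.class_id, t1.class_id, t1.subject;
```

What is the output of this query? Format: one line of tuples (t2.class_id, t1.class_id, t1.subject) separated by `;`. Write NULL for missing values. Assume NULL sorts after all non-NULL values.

(3, NULL, NULL); (3, NULL, NULL); (3, NULL, NULL); (6, NULL, NULL); (6, NULL, NULL); (NULL, 2, CS); (NULL, 2, NULL); (NULL, 5, Bio); (NULL, 5, Bio); (NULL, NULL, Hist); (NULL, NULL, NULL)

FULL OUTER JOIN keeps every row from both sides; unmatched rows get NULL for the other side's columns.
Matching on t1.class_id = t2.class_id AND t1.grp = t2.grp. A NULL in a compared column never satisfies the condition.
- class_id=NULL, grp=LS: no t2 row matches, row kept with t2 columns NULL.
- class_id=2, grp=GN: no t2 row matches, row kept with t2 columns NULL.
- class_id=5, grp=RF: no t2 row matches, row kept with t2 columns NULL.
- class_id=5, grp=LS: no t2 row matches, row kept with t2 columns NULL.
- class_id=2, grp=HP: no t2 row matches, row kept with t2 columns NULL.
- plus 6 unmatched t2 row(s), each kept with NULL t1 columns.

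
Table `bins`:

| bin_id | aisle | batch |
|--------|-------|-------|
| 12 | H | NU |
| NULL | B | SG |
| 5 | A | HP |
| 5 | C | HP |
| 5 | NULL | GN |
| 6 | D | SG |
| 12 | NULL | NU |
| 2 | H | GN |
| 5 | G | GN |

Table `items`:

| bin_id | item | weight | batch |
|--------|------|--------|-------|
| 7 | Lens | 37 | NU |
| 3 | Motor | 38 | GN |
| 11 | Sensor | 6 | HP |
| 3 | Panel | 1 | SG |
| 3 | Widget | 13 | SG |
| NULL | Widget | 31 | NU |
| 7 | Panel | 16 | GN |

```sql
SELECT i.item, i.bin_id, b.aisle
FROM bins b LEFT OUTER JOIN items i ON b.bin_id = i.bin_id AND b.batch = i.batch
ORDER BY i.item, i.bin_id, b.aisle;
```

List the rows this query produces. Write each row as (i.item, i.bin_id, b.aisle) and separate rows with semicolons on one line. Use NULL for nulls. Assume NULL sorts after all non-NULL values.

(NULL, NULL, A); (NULL, NULL, B); (NULL, NULL, C); (NULL, NULL, D); (NULL, NULL, G); (NULL, NULL, H); (NULL, NULL, H); (NULL, NULL, NULL); (NULL, NULL, NULL)

LEFT JOIN keeps every row from `bins`; unmatched rows get NULL for `items`'s columns.
Matching on b.bin_id = i.bin_id AND b.batch = i.batch. A NULL in a compared column never satisfies the condition.
- b (bin_id=12, batch=NU) has no partner → padded with NULL.
- b (bin_id=NULL, batch=SG) has no partner → padded with NULL.
- b (bin_id=5, batch=HP) has no partner → padded with NULL.
- b (bin_id=5, batch=HP) has no partner → padded with NULL.
- b (bin_id=5, batch=GN) has no partner → padded with NULL.
- b (bin_id=6, batch=SG) has no partner → padded with NULL.
- b (bin_id=12, batch=NU) has no partner → padded with NULL.
- b (bin_id=2, batch=GN) has no partner → padded with NULL.
- b (bin_id=5, batch=GN) has no partner → padded with NULL.
After projecting and ordering:
i.item | i.bin_id | b.aisle
NULL | NULL | A
NULL | NULL | B
NULL | NULL | C
NULL | NULL | D
NULL | NULL | G
NULL | NULL | H
NULL | NULL | H
NULL | NULL | NULL
NULL | NULL | NULL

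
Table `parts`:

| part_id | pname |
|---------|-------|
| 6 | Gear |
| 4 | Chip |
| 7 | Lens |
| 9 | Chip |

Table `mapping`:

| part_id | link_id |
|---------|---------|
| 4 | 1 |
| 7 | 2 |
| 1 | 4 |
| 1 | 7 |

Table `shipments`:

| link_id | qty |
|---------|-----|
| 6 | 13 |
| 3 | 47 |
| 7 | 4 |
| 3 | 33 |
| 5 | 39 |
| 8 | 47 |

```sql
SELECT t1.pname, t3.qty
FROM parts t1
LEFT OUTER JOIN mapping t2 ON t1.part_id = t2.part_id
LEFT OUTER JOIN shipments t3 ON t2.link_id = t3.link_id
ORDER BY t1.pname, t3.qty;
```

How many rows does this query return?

4

Joins associate left-to-right: parts LEFT JOIN mapping on part_id gives 4 intermediate row(s).
Then LEFT JOIN `shipments t3` on link_id: each of those 4 rows is kept; rows whose t2.link_id has no match in t3 get NULL for t3's columns.
Result: 4 row(s).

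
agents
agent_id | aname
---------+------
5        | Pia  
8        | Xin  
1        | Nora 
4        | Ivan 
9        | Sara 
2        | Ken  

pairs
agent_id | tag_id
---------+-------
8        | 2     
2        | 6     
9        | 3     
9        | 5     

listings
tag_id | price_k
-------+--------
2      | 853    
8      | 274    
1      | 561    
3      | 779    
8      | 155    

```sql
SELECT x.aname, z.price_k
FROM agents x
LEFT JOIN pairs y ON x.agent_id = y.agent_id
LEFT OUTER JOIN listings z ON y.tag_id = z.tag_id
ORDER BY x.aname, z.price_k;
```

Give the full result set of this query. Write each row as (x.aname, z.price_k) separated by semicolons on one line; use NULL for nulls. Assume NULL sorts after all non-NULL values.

Evaluate left to right. First `agents x LEFT JOIN pairs y` on agent_id: 7 row(s).
Then LEFT JOIN `listings z` on tag_id: each of those 7 rows is kept; rows whose y.tag_id has no match in z get NULL for z's columns.

(Ivan, NULL); (Ken, NULL); (Nora, NULL); (Pia, NULL); (Sara, 779); (Sara, NULL); (Xin, 853)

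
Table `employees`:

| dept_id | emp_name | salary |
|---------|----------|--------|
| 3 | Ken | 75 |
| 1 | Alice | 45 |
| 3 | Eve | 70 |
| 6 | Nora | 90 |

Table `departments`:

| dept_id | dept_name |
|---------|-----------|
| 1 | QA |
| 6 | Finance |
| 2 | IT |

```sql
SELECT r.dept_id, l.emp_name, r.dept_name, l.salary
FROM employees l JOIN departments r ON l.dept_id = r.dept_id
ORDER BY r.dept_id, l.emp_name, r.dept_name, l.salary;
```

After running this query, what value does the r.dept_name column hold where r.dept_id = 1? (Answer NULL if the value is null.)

QA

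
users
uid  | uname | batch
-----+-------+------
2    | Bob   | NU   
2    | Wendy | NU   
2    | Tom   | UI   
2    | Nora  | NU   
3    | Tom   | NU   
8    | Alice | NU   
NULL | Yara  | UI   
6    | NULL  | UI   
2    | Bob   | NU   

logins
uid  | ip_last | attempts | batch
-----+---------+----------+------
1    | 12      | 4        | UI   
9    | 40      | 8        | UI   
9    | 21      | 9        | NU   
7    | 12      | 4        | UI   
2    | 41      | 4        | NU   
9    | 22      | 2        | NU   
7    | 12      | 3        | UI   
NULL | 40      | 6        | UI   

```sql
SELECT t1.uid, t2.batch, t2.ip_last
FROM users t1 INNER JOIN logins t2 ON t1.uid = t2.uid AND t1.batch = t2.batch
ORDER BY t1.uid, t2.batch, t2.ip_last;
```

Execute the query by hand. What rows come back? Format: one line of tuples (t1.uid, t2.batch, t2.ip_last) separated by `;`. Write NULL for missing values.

(2, NU, 41); (2, NU, 41); (2, NU, 41); (2, NU, 41)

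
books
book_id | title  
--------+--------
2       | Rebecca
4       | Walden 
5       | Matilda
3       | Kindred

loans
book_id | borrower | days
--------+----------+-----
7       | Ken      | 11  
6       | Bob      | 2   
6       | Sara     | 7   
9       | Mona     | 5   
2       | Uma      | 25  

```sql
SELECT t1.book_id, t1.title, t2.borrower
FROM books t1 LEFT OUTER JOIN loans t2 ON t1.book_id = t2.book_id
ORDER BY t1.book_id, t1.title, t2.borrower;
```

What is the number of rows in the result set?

LEFT JOIN keeps every row from `books`; unmatched rows get NULL for `loans`'s columns.
Matching on t1.book_id = t2.book_id.
- t1 row (book_id=2): matches 1 t2 row(s) → 1 output row(s).
- t1 row (book_id=4): no match → kept, t2 columns NULL.
- t1 row (book_id=5): no match → kept, t2 columns NULL.
- t1 row (book_id=3): no match → kept, t2 columns NULL.
Total: 1 matched + 3 padded = 4 rows.

4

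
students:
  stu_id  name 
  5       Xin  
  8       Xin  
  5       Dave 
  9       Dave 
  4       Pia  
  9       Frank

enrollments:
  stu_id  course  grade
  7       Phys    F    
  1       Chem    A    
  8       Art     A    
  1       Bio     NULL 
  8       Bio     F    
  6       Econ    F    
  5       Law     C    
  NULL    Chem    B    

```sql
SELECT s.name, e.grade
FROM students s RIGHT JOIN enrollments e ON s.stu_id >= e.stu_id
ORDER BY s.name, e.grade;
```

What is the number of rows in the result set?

30

RIGHT JOIN keeps every row from `enrollments`; unmatched rows get NULL for `students`'s columns.
Matching on s.stu_id >= e.stu_id. A NULL in a compared column never satisfies the condition.
- s (stu_id=5) pairs with 3 row(s) of e.
- s (stu_id=8) pairs with 7 row(s) of e.
- s (stu_id=5) pairs with 3 row(s) of e.
- s (stu_id=9) pairs with 7 row(s) of e.
- s (stu_id=4) pairs with 2 row(s) of e.
- s (stu_id=9) pairs with 7 row(s) of e.
- plus 1 unmatched e row(s), each kept with NULL s columns.
Total: 29 matched + 1 padded = 30 rows.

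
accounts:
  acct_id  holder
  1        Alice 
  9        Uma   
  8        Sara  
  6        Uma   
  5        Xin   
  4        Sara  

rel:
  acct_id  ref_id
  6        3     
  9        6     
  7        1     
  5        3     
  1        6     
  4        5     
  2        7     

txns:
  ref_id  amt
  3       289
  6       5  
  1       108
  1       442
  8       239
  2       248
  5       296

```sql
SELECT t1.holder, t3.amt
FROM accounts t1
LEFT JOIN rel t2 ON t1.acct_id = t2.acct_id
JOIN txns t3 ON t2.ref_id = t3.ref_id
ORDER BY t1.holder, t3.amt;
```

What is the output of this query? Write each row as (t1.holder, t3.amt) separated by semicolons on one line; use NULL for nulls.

(Alice, 5); (Sara, 296); (Uma, 5); (Uma, 289); (Xin, 289)

Evaluate left to right. First `accounts t1 LEFT JOIN rel t2` on acct_id: 6 row(s).
Then INNER JOIN `txns t3` on ref_id: keep only rows whose t2.ref_id appears in t3.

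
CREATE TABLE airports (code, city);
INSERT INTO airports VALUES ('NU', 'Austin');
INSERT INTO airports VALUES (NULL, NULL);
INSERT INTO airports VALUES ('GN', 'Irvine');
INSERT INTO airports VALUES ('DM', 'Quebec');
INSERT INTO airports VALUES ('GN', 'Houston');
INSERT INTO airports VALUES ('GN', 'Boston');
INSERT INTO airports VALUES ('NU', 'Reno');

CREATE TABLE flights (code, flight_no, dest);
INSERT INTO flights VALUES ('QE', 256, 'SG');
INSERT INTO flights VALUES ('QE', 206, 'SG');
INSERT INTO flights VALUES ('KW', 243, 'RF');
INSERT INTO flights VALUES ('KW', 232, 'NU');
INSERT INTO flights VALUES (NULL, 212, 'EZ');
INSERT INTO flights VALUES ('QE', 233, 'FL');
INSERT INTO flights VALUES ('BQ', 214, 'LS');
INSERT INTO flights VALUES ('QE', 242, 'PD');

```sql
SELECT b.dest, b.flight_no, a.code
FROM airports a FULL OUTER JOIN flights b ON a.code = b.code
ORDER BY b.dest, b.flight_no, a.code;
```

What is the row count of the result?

15

FULL OUTER JOIN keeps every row from both sides; unmatched rows get NULL for the other side's columns.
Matching on a.code = b.code. A NULL in a compared column never satisfies the condition.
- a (code=NU) has no partner → padded with NULL.
- a (code=NULL) has no partner → padded with NULL.
- a (code=GN) has no partner → padded with NULL.
- a (code=DM) has no partner → padded with NULL.
- a (code=GN) has no partner → padded with NULL.
- a (code=GN) has no partner → padded with NULL.
- a (code=NU) has no partner → padded with NULL.
- plus 8 unmatched b row(s), each kept with NULL a columns.
Total: 0 matched + 15 padded = 15 rows.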